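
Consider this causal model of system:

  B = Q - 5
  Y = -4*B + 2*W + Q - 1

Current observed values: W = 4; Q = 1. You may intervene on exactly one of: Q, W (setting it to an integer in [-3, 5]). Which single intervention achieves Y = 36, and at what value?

Intervening on Q: with other inputs at their observed values, Y = -3*Q + 27. Solving for 36 gives Q = -3, within [-3, 5].
Intervening on W: Y = 2*W + 16. Reaching 36 requires W = 10, outside [-3, 5].

set Q = -3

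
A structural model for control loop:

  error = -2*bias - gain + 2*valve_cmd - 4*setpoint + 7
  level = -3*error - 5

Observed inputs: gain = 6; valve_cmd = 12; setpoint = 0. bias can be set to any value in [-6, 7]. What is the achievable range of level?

Substituting into the error equation gives error = -2*bias + 25.
Substituting into the level equation gives level = 6*bias - 80.
Linear in bias, so extremes are at the endpoints: bias = -6 gives level = -116; bias = 7 gives level = -38.

-116 to -38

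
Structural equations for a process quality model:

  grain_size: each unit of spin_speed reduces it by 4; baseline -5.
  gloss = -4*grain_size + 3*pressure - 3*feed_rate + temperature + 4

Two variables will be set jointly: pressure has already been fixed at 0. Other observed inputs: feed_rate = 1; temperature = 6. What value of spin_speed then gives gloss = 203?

With pressure held at 0:
Substituting into the gloss equation gives gloss = 16*spin_speed + 27.
Solve 16*spin_speed + 27 = 203: spin_speed = (203 - 27) / 16 = 11.

spin_speed = 11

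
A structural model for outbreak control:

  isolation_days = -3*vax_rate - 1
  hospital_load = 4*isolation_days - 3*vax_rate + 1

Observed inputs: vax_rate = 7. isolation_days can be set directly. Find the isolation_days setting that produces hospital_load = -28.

Intervening on isolation_days fixes its value directly, overriding its dependence on vax_rate.
Substituting into the hospital_load equation gives hospital_load = 4*isolation_days - 20.
Solve 4*isolation_days - 20 = -28: isolation_days = (-28 + 20) / 4 = -2.

isolation_days = -2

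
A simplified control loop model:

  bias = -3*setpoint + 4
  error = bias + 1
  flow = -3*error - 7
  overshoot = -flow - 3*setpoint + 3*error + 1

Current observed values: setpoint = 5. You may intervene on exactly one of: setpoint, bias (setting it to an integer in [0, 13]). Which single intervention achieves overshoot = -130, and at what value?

set setpoint = 8

Intervening on setpoint: with other inputs at their observed values, overshoot = -21*setpoint + 38. Solving for -130 gives setpoint = 8, within [0, 13].
Intervening on bias: overshoot = 6*bias - 1. Reaching -130 requires bias = -43/2, not an integer.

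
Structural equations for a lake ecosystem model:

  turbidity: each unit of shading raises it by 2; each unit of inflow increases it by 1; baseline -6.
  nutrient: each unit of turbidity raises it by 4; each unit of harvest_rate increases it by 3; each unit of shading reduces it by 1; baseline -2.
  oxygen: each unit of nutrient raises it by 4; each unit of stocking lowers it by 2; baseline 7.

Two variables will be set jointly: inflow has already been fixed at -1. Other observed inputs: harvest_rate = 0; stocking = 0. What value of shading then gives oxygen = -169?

With inflow held at -1:
Substituting into the turbidity equation gives turbidity = 2*shading - 7.
This gives nutrient = 7*shading - 30.
Substituting into the oxygen equation gives oxygen = 28*shading - 113.
Solve 28*shading - 113 = -169: shading = (-169 + 113) / 28 = -2.

shading = -2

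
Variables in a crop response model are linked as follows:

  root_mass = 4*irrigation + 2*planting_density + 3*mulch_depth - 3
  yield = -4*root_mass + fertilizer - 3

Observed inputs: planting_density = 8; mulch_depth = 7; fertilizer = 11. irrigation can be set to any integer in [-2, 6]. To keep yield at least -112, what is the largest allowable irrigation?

Substituting into the root_mass equation gives root_mass = 4*irrigation + 34.
Substituting into the yield equation gives yield = -16*irrigation - 128.
Require -16*irrigation - 128 ≥ -112, so irrigation ≤ -1.
The largest integer in [-2, 6] satisfying this is -1.

irrigation = -1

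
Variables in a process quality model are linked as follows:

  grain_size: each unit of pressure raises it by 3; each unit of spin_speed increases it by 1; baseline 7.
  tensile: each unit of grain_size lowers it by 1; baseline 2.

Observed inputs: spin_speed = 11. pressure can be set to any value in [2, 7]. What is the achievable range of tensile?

-37 to -22

Substituting into the grain_size equation gives grain_size = 3*pressure + 18.
Substituting into the tensile equation gives tensile = -3*pressure - 16.
Linear in pressure, so extremes are at the endpoints: pressure = 2 gives tensile = -22; pressure = 7 gives tensile = -37.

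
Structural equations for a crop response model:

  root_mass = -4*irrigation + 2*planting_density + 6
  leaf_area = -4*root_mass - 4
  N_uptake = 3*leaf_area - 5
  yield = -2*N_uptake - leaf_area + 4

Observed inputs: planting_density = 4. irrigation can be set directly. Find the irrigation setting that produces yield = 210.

Substituting into the root_mass equation gives root_mass = -4*irrigation + 14.
Substituting into the leaf_area equation gives leaf_area = 16*irrigation - 60.
So N_uptake = 48*irrigation - 185.
Substituting into the yield equation gives yield = -112*irrigation + 434.
Solve -112*irrigation + 434 = 210: irrigation = (210 - 434) / -112 = 2.

irrigation = 2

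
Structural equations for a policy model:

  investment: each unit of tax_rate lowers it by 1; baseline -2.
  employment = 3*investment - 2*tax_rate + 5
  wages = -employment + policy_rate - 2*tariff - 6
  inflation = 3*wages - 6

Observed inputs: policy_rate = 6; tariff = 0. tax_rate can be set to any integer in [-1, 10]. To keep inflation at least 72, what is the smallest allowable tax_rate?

Substituting into the employment equation gives employment = -5*tax_rate - 1.
Substituting into the wages equation gives wages = 5*tax_rate + 1.
inflation becomes 15*tax_rate - 3.
Require 15*tax_rate - 3 ≥ 72, so tax_rate ≥ 5.
The smallest integer in [-1, 10] satisfying this is 5.

tax_rate = 5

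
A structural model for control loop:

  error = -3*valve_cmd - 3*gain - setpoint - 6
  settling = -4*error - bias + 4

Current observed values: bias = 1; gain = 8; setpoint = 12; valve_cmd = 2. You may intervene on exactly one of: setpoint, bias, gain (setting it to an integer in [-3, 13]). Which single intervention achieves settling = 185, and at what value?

Intervening on setpoint: settling = 4*setpoint + 147. Reaching 185 requires setpoint = 19/2, not an integer.
Intervening on bias: with other inputs at their observed values, settling = -bias + 196. Solving for 185 gives bias = 11, within [-3, 13].
Intervening on gain: settling = 12*gain + 99. Reaching 185 requires gain = 43/6, not an integer.

set bias = 11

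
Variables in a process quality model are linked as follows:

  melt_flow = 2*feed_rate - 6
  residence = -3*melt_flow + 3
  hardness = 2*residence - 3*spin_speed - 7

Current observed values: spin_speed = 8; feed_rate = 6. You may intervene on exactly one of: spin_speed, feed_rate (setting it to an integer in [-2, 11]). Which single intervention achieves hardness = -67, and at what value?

Intervening on spin_speed: with other inputs at their observed values, hardness = -3*spin_speed - 37. Solving for -67 gives spin_speed = 10, within [-2, 11].
Intervening on feed_rate: hardness = -12*feed_rate + 11. Reaching -67 requires feed_rate = 13/2, not an integer.

set spin_speed = 10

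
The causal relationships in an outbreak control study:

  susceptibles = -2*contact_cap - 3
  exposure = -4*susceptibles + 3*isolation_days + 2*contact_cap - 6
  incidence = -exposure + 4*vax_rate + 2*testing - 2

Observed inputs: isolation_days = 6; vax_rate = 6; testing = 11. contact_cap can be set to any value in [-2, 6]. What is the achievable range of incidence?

-40 to 40

Substituting into the exposure equation gives exposure = 10*contact_cap + 24.
This gives incidence = -10*contact_cap + 20.
Linear in contact_cap, so extremes are at the endpoints: contact_cap = -2 gives incidence = 40; contact_cap = 6 gives incidence = -40.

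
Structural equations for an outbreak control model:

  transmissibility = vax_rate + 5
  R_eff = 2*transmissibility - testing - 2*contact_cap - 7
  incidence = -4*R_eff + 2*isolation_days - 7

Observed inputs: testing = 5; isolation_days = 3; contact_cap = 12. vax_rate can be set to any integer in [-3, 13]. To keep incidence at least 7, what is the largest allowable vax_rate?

vax_rate = 12

Substituting into the R_eff equation gives R_eff = 2*vax_rate - 26.
Substituting into the incidence equation gives incidence = -8*vax_rate + 103.
Require -8*vax_rate + 103 ≥ 7, so vax_rate ≤ 12.
The largest integer in [-3, 13] satisfying this is 12.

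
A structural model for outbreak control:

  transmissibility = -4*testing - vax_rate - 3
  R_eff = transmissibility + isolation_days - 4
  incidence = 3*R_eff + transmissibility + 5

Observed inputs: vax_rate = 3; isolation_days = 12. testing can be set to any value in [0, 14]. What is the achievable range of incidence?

-219 to 5

Substituting into the transmissibility equation gives transmissibility = -4*testing - 6.
This gives R_eff = -4*testing + 2.
So incidence = -16*testing + 5.
Linear in testing, so extremes are at the endpoints: testing = 0 gives incidence = 5; testing = 14 gives incidence = -219.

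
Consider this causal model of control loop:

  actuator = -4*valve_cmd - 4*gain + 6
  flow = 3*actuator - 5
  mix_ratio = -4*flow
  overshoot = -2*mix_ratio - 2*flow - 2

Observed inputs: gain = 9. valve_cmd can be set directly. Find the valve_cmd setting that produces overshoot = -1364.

Substituting into the actuator equation gives actuator = -4*valve_cmd - 30.
So flow = -12*valve_cmd - 95.
Substituting into the mix_ratio equation gives mix_ratio = 48*valve_cmd + 380.
overshoot becomes -72*valve_cmd - 572.
Solve -72*valve_cmd - 572 = -1364: valve_cmd = (-1364 + 572) / -72 = 11.

valve_cmd = 11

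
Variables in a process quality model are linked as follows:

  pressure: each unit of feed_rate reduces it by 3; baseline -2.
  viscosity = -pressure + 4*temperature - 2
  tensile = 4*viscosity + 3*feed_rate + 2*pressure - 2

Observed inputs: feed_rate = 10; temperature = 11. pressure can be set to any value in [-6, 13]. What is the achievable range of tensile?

Intervening on pressure fixes its value directly, overriding its dependence on feed_rate.
Substituting into the viscosity equation gives viscosity = -pressure + 42.
Substituting into the tensile equation gives tensile = -2*pressure + 196.
Linear in pressure, so extremes are at the endpoints: pressure = -6 gives tensile = 208; pressure = 13 gives tensile = 170.

170 to 208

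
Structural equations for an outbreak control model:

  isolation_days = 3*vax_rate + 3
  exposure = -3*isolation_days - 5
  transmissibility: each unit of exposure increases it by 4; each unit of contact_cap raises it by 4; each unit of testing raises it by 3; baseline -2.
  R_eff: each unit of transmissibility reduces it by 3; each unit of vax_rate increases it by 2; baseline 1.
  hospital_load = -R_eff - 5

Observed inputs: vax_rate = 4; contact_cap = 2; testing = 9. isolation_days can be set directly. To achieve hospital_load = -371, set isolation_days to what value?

Intervening on isolation_days fixes its value directly, overriding its dependence on vax_rate.
Substituting into the transmissibility equation gives transmissibility = -12*isolation_days + 13.
Substituting into the R_eff equation gives R_eff = 36*isolation_days - 30.
Substituting into the hospital_load equation gives hospital_load = -36*isolation_days + 25.
Solve -36*isolation_days + 25 = -371: isolation_days = (-371 - 25) / -36 = 11.

isolation_days = 11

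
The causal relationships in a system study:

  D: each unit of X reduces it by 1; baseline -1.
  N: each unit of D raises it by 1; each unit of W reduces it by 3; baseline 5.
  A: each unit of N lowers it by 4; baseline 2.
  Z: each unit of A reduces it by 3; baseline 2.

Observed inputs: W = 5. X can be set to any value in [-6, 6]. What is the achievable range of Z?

-208 to -64

Substituting into the N equation gives N = -X - 11.
Substituting into the A equation gives A = 4*X + 46.
Z becomes -12*X - 136.
Linear in X, so extremes are at the endpoints: X = -6 gives Z = -64; X = 6 gives Z = -208.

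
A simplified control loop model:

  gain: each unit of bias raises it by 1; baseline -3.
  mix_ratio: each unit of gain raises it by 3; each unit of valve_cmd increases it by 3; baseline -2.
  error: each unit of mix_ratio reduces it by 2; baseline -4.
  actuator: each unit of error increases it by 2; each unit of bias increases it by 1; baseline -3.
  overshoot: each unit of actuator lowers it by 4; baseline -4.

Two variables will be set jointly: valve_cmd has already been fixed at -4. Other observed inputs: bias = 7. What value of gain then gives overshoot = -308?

gain = -2

With valve_cmd held at -4:
Intervening on gain fixes its value directly, overriding its dependence on bias.
Substituting into the mix_ratio equation gives mix_ratio = 3*gain - 14.
Substituting into the error equation gives error = -6*gain + 24.
Substituting into the actuator equation gives actuator = -12*gain + 52.
Substituting into the overshoot equation gives overshoot = 48*gain - 212.
Solve 48*gain - 212 = -308: gain = (-308 + 212) / 48 = -2.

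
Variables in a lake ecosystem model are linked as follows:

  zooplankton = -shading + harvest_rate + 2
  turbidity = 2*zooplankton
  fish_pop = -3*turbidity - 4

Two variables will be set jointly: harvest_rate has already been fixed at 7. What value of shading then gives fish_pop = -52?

With harvest_rate held at 7:
Substituting into the zooplankton equation gives zooplankton = -shading + 9.
Substituting into the turbidity equation gives turbidity = -2*shading + 18.
Substituting into the fish_pop equation gives fish_pop = 6*shading - 58.
Solve 6*shading - 58 = -52: shading = (-52 + 58) / 6 = 1.

shading = 1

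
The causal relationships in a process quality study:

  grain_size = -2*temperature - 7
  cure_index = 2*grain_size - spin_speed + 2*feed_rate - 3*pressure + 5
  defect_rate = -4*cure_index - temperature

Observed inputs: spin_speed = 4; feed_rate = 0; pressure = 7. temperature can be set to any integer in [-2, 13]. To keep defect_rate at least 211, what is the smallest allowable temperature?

Substituting into the cure_index equation gives cure_index = -4*temperature - 34.
So defect_rate = 15*temperature + 136.
Require 15*temperature + 136 ≥ 211, so temperature ≥ 5.
The smallest integer in [-2, 13] satisfying this is 5.

temperature = 5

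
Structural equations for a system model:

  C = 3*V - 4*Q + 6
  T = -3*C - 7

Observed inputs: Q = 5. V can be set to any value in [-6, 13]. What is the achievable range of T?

-82 to 89

Substituting into the C equation gives C = 3*V - 14.
So T = -9*V + 35.
Linear in V, so extremes are at the endpoints: V = -6 gives T = 89; V = 13 gives T = -82.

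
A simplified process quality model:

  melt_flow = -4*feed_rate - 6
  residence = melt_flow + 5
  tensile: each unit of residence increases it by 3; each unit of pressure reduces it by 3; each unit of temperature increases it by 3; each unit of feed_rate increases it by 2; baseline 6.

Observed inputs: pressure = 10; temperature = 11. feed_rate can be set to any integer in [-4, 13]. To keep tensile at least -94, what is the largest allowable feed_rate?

Substituting into the residence equation gives residence = -4*feed_rate - 1.
Substituting into the tensile equation gives tensile = -10*feed_rate + 6.
Require -10*feed_rate + 6 ≥ -94, so feed_rate ≤ 10.
The largest integer in [-4, 13] satisfying this is 10.

feed_rate = 10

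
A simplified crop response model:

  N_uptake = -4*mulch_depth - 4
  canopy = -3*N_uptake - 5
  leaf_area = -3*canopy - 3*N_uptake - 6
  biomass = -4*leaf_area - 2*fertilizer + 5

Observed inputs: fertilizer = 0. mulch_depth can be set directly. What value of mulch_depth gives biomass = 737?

Substituting into the canopy equation gives canopy = 12*mulch_depth + 7.
Substituting into the leaf_area equation gives leaf_area = -24*mulch_depth - 15.
biomass becomes 96*mulch_depth + 65.
Solve 96*mulch_depth + 65 = 737: mulch_depth = (737 - 65) / 96 = 7.

mulch_depth = 7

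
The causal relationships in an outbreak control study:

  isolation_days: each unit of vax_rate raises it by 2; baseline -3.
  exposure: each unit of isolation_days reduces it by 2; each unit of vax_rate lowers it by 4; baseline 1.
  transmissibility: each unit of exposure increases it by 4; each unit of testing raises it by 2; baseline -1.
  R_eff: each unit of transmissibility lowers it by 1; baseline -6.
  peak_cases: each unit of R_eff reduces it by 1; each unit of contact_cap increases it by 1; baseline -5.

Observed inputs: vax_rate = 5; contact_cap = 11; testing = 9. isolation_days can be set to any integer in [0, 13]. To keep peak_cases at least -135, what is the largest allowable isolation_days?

Intervening on isolation_days fixes its value directly, overriding its dependence on vax_rate.
Substituting into the exposure equation gives exposure = -2*isolation_days - 19.
Substituting into the transmissibility equation gives transmissibility = -8*isolation_days - 59.
This gives R_eff = 8*isolation_days + 53.
Substituting into the peak_cases equation gives peak_cases = -8*isolation_days - 47.
Require -8*isolation_days - 47 ≥ -135, so isolation_days ≤ 11.
The largest integer in [0, 13] satisfying this is 11.

isolation_days = 11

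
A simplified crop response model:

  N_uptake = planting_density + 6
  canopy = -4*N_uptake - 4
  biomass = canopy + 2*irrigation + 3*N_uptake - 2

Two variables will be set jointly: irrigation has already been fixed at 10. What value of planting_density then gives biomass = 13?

planting_density = -5

With irrigation held at 10:
Substituting into the canopy equation gives canopy = -4*planting_density - 28.
Substituting into the biomass equation gives biomass = -planting_density + 8.
Solve -planting_density + 8 = 13: planting_density = (13 - 8) / -1 = -5.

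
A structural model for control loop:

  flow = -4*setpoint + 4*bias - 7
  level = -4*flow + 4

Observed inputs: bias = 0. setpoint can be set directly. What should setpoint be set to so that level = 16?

Substituting into the flow equation gives flow = -4*setpoint - 7.
Substituting into the level equation gives level = 16*setpoint + 32.
Solve 16*setpoint + 32 = 16: setpoint = (16 - 32) / 16 = -1.

setpoint = -1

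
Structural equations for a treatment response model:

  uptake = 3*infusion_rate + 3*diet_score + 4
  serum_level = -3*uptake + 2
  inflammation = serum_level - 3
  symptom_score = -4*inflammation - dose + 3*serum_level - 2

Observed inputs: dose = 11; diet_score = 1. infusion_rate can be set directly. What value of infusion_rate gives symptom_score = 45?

infusion_rate = 3

Substituting into the uptake equation gives uptake = 3*infusion_rate + 7.
So serum_level = -9*infusion_rate - 19.
So inflammation = -9*infusion_rate - 22.
Substituting into the symptom_score equation gives symptom_score = 9*infusion_rate + 18.
Solve 9*infusion_rate + 18 = 45: infusion_rate = (45 - 18) / 9 = 3.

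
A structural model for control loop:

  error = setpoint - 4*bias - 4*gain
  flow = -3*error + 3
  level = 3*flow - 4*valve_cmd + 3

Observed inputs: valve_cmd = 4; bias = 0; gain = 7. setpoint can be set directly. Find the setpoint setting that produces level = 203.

Substituting into the error equation gives error = setpoint - 28.
Substituting into the flow equation gives flow = -3*setpoint + 87.
level becomes -9*setpoint + 248.
Solve -9*setpoint + 248 = 203: setpoint = (203 - 248) / -9 = 5.

setpoint = 5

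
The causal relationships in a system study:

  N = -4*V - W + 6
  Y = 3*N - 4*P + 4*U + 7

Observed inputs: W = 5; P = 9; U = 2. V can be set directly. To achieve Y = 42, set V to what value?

V = -5

Substituting into the N equation gives N = -4*V + 1.
Substituting into the Y equation gives Y = -12*V - 18.
Solve -12*V - 18 = 42: V = (42 + 18) / -12 = -5.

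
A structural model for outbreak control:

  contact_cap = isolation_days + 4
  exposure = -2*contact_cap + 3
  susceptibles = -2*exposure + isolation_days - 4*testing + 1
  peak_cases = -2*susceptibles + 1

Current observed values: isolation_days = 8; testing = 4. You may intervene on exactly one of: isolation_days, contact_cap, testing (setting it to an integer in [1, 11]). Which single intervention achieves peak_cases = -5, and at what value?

Intervening on isolation_days: peak_cases = -10*isolation_days + 11. Reaching -5 requires isolation_days = 8/5, not an integer.
Intervening on contact_cap: with other inputs at their observed values, peak_cases = -8*contact_cap + 27. Solving for -5 gives contact_cap = 4, within [1, 11].
Intervening on testing: peak_cases = 8*testing - 101. Reaching -5 requires testing = 12, outside [1, 11].

set contact_cap = 4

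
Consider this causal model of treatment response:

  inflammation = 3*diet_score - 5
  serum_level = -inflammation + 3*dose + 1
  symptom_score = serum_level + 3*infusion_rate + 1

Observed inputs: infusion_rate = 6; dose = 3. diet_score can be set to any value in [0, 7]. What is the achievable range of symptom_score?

13 to 34

Substituting into the serum_level equation gives serum_level = -3*diet_score + 15.
This gives symptom_score = -3*diet_score + 34.
Linear in diet_score, so extremes are at the endpoints: diet_score = 0 gives symptom_score = 34; diet_score = 7 gives symptom_score = 13.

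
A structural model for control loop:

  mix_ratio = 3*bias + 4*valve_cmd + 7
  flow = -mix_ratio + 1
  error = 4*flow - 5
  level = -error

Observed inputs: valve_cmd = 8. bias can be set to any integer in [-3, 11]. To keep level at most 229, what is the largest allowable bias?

Substituting into the mix_ratio equation gives mix_ratio = 3*bias + 39.
Substituting into the flow equation gives flow = -3*bias - 38.
error becomes -12*bias - 157.
Substituting into the level equation gives level = 12*bias + 157.
Require 12*bias + 157 ≤ 229, so bias ≤ 6.
The largest integer in [-3, 11] satisfying this is 6.

bias = 6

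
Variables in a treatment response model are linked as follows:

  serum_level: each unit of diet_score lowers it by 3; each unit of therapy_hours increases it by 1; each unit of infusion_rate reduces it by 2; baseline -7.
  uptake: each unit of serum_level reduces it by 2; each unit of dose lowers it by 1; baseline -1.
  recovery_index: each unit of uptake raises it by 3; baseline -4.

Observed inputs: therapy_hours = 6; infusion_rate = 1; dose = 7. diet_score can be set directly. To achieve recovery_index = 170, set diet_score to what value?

diet_score = 10

Substituting into the serum_level equation gives serum_level = -3*diet_score - 3.
So uptake = 6*diet_score - 2.
This gives recovery_index = 18*diet_score - 10.
Solve 18*diet_score - 10 = 170: diet_score = (170 + 10) / 18 = 10.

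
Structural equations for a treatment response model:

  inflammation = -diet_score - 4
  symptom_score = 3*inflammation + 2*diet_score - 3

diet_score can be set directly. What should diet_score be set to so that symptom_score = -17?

Substituting into the symptom_score equation gives symptom_score = -diet_score - 15.
Solve -diet_score - 15 = -17: diet_score = (-17 + 15) / -1 = 2.

diet_score = 2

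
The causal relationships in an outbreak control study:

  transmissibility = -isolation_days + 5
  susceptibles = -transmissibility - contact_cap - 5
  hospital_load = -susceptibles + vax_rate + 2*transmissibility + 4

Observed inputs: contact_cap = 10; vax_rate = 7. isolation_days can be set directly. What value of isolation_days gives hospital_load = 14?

isolation_days = 9

Substituting into the susceptibles equation gives susceptibles = isolation_days - 20.
hospital_load becomes -3*isolation_days + 41.
Solve -3*isolation_days + 41 = 14: isolation_days = (14 - 41) / -3 = 9.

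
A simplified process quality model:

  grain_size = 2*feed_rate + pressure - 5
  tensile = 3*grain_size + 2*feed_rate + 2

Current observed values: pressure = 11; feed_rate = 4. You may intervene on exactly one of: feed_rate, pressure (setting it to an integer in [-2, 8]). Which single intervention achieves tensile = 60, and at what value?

Intervening on feed_rate: with other inputs at their observed values, tensile = 8*feed_rate + 20. Solving for 60 gives feed_rate = 5, within [-2, 8].
Intervening on pressure: tensile = 3*pressure + 19. Reaching 60 requires pressure = 41/3, not an integer.

set feed_rate = 5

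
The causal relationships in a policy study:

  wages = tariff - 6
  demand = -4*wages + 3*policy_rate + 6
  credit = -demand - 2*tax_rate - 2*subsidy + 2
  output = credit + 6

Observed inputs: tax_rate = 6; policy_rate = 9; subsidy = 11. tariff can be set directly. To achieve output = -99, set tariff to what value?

Substituting into the demand equation gives demand = -4*tariff + 57.
This gives credit = 4*tariff - 89.
Substituting into the output equation gives output = 4*tariff - 83.
Solve 4*tariff - 83 = -99: tariff = (-99 + 83) / 4 = -4.

tariff = -4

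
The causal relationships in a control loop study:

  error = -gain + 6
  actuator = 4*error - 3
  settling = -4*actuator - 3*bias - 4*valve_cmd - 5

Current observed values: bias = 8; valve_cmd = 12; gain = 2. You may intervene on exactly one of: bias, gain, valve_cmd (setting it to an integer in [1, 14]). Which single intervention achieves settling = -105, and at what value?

Intervening on bias: settling = -3*bias - 105. Reaching -105 requires bias = 0, outside [1, 14].
Intervening on gain: settling = 16*gain - 161. Reaching -105 requires gain = 7/2, not an integer.
Intervening on valve_cmd: with other inputs at their observed values, settling = -4*valve_cmd - 81. Solving for -105 gives valve_cmd = 6, within [1, 14].

set valve_cmd = 6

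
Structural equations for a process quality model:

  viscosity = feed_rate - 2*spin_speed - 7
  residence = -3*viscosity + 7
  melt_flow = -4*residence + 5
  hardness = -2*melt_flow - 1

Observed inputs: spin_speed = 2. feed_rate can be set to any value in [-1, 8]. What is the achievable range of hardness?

Substituting into the viscosity equation gives viscosity = feed_rate - 11.
Substituting into the residence equation gives residence = -3*feed_rate + 40.
melt_flow becomes 12*feed_rate - 155.
This gives hardness = -24*feed_rate + 309.
Linear in feed_rate, so extremes are at the endpoints: feed_rate = -1 gives hardness = 333; feed_rate = 8 gives hardness = 117.

117 to 333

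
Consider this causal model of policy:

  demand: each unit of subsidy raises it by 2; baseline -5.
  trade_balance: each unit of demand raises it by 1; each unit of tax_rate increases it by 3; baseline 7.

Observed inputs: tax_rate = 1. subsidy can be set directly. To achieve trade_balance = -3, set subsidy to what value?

subsidy = -4

Substituting into the trade_balance equation gives trade_balance = 2*subsidy + 5.
Solve 2*subsidy + 5 = -3: subsidy = (-3 - 5) / 2 = -4.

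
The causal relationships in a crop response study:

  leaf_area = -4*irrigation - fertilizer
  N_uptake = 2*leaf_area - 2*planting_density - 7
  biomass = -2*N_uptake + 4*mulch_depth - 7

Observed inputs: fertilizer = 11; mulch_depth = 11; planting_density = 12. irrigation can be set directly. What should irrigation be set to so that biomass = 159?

Substituting into the leaf_area equation gives leaf_area = -4*irrigation - 11.
Substituting into the N_uptake equation gives N_uptake = -8*irrigation - 53.
Substituting into the biomass equation gives biomass = 16*irrigation + 143.
Solve 16*irrigation + 143 = 159: irrigation = (159 - 143) / 16 = 1.

irrigation = 1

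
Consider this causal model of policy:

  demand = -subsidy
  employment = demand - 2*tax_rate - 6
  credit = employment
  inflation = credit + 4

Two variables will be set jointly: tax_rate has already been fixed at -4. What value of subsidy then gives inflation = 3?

subsidy = 3

With tax_rate held at -4:
Substituting into the employment equation gives employment = -subsidy + 2.
So credit = -subsidy + 2.
inflation becomes -subsidy + 6.
Solve -subsidy + 6 = 3: subsidy = (3 - 6) / -1 = 3.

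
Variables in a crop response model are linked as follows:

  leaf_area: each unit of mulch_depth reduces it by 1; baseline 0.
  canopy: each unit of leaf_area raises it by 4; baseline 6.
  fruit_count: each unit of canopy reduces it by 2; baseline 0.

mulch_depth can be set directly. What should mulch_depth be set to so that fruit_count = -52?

mulch_depth = -5

Substituting into the canopy equation gives canopy = -4*mulch_depth + 6.
This gives fruit_count = 8*mulch_depth - 12.
Solve 8*mulch_depth - 12 = -52: mulch_depth = (-52 + 12) / 8 = -5.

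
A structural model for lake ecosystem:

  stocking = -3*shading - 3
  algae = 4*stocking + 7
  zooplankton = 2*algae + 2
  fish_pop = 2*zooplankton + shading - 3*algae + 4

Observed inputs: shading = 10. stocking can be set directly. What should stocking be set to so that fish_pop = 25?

stocking = 0

Intervening on stocking fixes its value directly, overriding its dependence on shading.
Substituting into the zooplankton equation gives zooplankton = 8*stocking + 16.
Substituting into the fish_pop equation gives fish_pop = 4*stocking + 25.
Solve 4*stocking + 25 = 25: stocking = (25 - 25) / 4 = 0.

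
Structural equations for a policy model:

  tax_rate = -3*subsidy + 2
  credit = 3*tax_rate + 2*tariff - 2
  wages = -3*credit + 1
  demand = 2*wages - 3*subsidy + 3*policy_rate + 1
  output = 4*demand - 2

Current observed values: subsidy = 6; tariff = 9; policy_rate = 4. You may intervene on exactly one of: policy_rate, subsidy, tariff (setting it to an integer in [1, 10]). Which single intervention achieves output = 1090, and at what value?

Intervening on policy_rate: output = 12*policy_rate + 706. Reaching 1090 requires policy_rate = 32, outside [1, 10].
Intervening on subsidy: output = 204*subsidy - 470. Reaching 1090 requires subsidy = 130/17, not an integer.
Intervening on tariff: with other inputs at their observed values, output = -48*tariff + 1186. Solving for 1090 gives tariff = 2, within [1, 10].

set tariff = 2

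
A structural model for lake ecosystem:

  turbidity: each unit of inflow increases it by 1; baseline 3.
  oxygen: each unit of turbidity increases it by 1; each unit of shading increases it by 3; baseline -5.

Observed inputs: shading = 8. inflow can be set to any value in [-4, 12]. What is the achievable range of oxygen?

Substituting into the oxygen equation gives oxygen = inflow + 22.
Linear in inflow, so extremes are at the endpoints: inflow = -4 gives oxygen = 18; inflow = 12 gives oxygen = 34.

18 to 34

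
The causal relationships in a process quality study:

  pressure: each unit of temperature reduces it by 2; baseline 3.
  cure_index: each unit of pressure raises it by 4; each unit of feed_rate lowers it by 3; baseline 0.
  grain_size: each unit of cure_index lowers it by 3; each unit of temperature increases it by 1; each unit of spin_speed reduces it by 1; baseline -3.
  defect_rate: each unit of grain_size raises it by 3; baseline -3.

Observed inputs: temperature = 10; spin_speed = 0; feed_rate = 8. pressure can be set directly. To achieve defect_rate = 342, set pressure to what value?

pressure = -3

Intervening on pressure fixes its value directly, overriding its dependence on temperature.
Substituting into the cure_index equation gives cure_index = 4*pressure - 24.
grain_size becomes -12*pressure + 79.
This gives defect_rate = -36*pressure + 234.
Solve -36*pressure + 234 = 342: pressure = (342 - 234) / -36 = -3.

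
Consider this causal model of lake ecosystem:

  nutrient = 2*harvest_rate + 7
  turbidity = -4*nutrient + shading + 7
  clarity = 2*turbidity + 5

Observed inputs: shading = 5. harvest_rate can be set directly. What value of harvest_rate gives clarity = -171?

harvest_rate = 9

Substituting into the turbidity equation gives turbidity = -8*harvest_rate - 16.
Substituting into the clarity equation gives clarity = -16*harvest_rate - 27.
Solve -16*harvest_rate - 27 = -171: harvest_rate = (-171 + 27) / -16 = 9.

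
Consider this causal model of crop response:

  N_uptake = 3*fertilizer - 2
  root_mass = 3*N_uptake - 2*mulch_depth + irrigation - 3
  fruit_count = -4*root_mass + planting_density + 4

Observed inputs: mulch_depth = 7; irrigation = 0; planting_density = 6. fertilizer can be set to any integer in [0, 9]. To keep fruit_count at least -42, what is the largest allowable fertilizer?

fertilizer = 4

Substituting into the root_mass equation gives root_mass = 9*fertilizer - 23.
Substituting into the fruit_count equation gives fruit_count = -36*fertilizer + 102.
Require -36*fertilizer + 102 ≥ -42, so fertilizer ≤ 4.
The largest integer in [0, 9] satisfying this is 4.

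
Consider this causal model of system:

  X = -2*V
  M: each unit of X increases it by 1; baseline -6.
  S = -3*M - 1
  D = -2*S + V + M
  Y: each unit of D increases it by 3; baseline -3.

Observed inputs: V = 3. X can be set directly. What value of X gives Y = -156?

X = -2

Intervening on X fixes its value directly, overriding its dependence on V.
Substituting into the S equation gives S = -3*X + 17.
This gives D = 7*X - 37.
Substituting into the Y equation gives Y = 21*X - 114.
Solve 21*X - 114 = -156: X = (-156 + 114) / 21 = -2.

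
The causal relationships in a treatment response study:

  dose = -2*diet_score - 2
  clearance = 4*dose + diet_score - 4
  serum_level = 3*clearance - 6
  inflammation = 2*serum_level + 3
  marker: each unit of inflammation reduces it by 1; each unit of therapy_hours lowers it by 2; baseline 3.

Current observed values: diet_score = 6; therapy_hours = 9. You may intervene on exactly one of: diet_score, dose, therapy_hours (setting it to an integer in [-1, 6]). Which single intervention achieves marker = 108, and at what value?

set diet_score = 1

Intervening on diet_score: with other inputs at their observed values, marker = 42*diet_score + 66. Solving for 108 gives diet_score = 1, within [-1, 6].
Intervening on dose: marker = -24*dose - 18. Reaching 108 requires dose = -21/4, not an integer.
Intervening on therapy_hours: marker = -2*therapy_hours + 336. Reaching 108 requires therapy_hours = 114, outside [-1, 6].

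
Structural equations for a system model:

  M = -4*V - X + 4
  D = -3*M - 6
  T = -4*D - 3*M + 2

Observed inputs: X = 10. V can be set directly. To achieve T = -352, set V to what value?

Substituting into the M equation gives M = -4*V - 6.
So D = 12*V + 12.
This gives T = -36*V - 28.
Solve -36*V - 28 = -352: V = (-352 + 28) / -36 = 9.

V = 9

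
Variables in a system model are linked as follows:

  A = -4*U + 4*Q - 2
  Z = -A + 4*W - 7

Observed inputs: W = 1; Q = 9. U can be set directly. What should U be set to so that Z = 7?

Substituting into the A equation gives A = -4*U + 34.
So Z = 4*U - 37.
Solve 4*U - 37 = 7: U = (7 + 37) / 4 = 11.

U = 11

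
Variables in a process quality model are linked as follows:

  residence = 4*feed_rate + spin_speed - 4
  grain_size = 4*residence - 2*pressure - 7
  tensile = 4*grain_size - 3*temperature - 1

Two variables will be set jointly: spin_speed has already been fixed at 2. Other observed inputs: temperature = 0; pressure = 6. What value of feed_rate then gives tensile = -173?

feed_rate = -1

With spin_speed held at 2:
Substituting into the residence equation gives residence = 4*feed_rate - 2.
This gives grain_size = 16*feed_rate - 27.
This gives tensile = 64*feed_rate - 109.
Solve 64*feed_rate - 109 = -173: feed_rate = (-173 + 109) / 64 = -1.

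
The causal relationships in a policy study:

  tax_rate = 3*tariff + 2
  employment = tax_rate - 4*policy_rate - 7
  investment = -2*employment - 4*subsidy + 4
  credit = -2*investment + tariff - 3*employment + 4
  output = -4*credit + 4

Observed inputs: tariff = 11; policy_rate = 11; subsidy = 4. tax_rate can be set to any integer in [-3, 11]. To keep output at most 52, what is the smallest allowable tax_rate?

tax_rate = 0

Intervening on tax_rate fixes its value directly, overriding its dependence on tariff.
Substituting into the employment equation gives employment = tax_rate - 51.
So investment = -2*tax_rate + 90.
Substituting into the credit equation gives credit = tax_rate - 12.
Substituting into the output equation gives output = -4*tax_rate + 52.
Require -4*tax_rate + 52 ≤ 52, so tax_rate ≥ 0.
The smallest integer in [-3, 11] satisfying this is 0.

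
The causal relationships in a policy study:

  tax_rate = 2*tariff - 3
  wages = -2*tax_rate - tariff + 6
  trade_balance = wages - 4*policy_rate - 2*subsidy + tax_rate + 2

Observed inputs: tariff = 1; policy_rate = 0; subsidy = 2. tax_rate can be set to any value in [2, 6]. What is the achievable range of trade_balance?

Intervening on tax_rate fixes its value directly, overriding its dependence on tariff.
Substituting into the wages equation gives wages = -2*tax_rate + 5.
Substituting into the trade_balance equation gives trade_balance = -tax_rate + 3.
Linear in tax_rate, so extremes are at the endpoints: tax_rate = 2 gives trade_balance = 1; tax_rate = 6 gives trade_balance = -3.

-3 to 1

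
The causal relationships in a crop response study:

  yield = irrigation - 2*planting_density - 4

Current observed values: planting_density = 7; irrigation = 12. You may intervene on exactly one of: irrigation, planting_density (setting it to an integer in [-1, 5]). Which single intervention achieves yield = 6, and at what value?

set planting_density = 1

Intervening on irrigation: yield = irrigation - 18. Reaching 6 requires irrigation = 24, outside [-1, 5].
Intervening on planting_density: with other inputs at their observed values, yield = -2*planting_density + 8. Solving for 6 gives planting_density = 1, within [-1, 5].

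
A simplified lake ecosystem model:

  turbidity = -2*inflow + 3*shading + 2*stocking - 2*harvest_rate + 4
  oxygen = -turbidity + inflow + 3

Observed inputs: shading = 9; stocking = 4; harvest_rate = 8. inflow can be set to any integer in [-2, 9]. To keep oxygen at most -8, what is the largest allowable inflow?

Substituting into the turbidity equation gives turbidity = -2*inflow + 23.
oxygen becomes 3*inflow - 20.
Require 3*inflow - 20 ≤ -8, so inflow ≤ 4.
The largest integer in [-2, 9] satisfying this is 4.

inflow = 4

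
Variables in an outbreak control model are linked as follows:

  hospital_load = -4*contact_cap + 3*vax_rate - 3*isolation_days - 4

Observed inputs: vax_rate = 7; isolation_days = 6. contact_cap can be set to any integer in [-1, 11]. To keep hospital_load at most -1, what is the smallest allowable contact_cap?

Substituting into the hospital_load equation gives hospital_load = -4*contact_cap - 1.
Require -4*contact_cap - 1 ≤ -1, so contact_cap ≥ 0.
The smallest integer in [-1, 11] satisfying this is 0.

contact_cap = 0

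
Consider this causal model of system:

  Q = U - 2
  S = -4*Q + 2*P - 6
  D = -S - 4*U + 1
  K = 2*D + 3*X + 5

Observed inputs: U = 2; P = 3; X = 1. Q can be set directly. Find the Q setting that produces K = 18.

Intervening on Q fixes its value directly, overriding its dependence on U.
Substituting into the S equation gives S = -4*Q.
So D = 4*Q - 7.
Substituting into the K equation gives K = 8*Q - 6.
Solve 8*Q - 6 = 18: Q = (18 + 6) / 8 = 3.

Q = 3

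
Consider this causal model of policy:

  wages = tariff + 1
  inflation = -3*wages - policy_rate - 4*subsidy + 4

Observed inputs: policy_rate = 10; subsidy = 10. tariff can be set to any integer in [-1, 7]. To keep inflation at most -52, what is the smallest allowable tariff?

Substituting into the inflation equation gives inflation = -3*tariff - 49.
Require -3*tariff - 49 ≤ -52, so tariff ≥ 1.
The smallest integer in [-1, 7] satisfying this is 1.

tariff = 1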